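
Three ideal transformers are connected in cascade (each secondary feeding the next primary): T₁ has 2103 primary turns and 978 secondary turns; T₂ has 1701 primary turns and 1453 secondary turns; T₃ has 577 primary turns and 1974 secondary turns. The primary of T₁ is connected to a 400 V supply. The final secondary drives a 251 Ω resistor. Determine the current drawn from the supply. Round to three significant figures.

I_supply ≈ 2.94 A

Secondary of T₁: V = 400.00 × 978/2103 = 186.02 V.
Secondary of T₂: V = 186.02 × 1453/1701 = 158.90 V.
Secondary of T₃: V = 158.90 × 1974/577 = 543.62 V.
I_load = 543.62/251 = 2.1658 A, so P_out = 543.62 × 2.1658 = 1177.4 W.
All ideal ⇒ P_in = P_out, so I_supply = 1177.4/400 = 2.94 A.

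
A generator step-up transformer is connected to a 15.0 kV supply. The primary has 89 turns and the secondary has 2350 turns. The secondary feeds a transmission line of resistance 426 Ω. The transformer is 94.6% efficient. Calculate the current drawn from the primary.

I_p ≈ 26000 A

V_s = 15000 × 2350/89 = 396070 V.
I_s = V_s/R = 396070/426 = 929.74 A.
P_out = V_s I_s = 396070 × 929.74 = 3.6824×10^8 W.
P_in = P_out/η = 3.6824×10^8/0.946 = 3.8926×10^8 W.
I_p = P_in/V_p = 3.8926×10^8/15000 = 26000 A.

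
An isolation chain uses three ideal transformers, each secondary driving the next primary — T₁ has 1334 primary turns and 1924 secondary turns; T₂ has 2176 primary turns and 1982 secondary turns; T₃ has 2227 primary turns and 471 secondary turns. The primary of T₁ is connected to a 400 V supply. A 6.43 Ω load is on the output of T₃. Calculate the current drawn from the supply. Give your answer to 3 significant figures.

After T₁: V = 400.00 × 1924/1334 = 576.91 V.
After T₂: V = 576.91 × 1982/2176 = 525.48 V.
After T₃: V = 525.48 × 471/2227 = 111.14 V.
I_load = 111.14/6.43 = 17.284 A, so P_out = 111.14 × 17.284 = 1920.9 W.
All ideal ⇒ P_in = P_out, so I_supply = 1920.9/400 = 4.80 A.

I_supply ≈ 4.80 A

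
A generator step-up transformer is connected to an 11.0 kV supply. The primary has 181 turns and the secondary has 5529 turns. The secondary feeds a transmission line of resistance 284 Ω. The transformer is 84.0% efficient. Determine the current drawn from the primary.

V_s = 11000 × 5529/181 = 336020 V.
I_s = V_s/R = 336020/284 = 1183.2 A.
P_out = V_s I_s = 336020 × 1183.2 = 3.9756×10^8 W.
P_in = P_out/η = 3.9756×10^8/0.840 = 4.7329×10^8 W.
I_p = P_in/V_p = 4.7329×10^8/11000 = 43000 A.

I_p ≈ 43000 A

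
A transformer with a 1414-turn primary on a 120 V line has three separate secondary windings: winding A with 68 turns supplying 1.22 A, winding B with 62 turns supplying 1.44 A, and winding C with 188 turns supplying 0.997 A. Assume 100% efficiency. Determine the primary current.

I_p ≈ 0.254 A

V_A = 120 × 68/1414 = 5.7709 V; V_B = 120 × 62/1414 = 5.2617 V; V_C = 120 × 188/1414 = 15.955 V.
P_out = V_A I_A + V_B I_B + V_C I_C = 5.7709×1.22 + 5.2617×1.44 + 15.955×0.997 = 7.0405 + 7.5768 + 15.907 = 30.524 W.
Ideal ⇒ P_in = P_out, so I_p = P_out/V_p = 30.524/120 = 0.254 A.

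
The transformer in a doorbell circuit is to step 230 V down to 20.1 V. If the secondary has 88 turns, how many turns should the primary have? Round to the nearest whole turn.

N_p = 1007 turns

N_p/N_s = V_p/V_s, so N_p = 88 × 230/20.1 = 1007.0 ≈ 1007 turns.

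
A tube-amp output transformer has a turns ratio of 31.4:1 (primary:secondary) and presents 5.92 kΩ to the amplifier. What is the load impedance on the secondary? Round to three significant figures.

Z_s = Z_p/(N_p/N_s)² = 5920/31.4² = 6.00 Ω.

Z_s ≈ 6.00 Ω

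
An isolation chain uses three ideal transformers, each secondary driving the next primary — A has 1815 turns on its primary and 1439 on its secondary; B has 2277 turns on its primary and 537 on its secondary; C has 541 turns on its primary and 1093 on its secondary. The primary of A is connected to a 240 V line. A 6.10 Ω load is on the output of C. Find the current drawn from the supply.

Secondary of A: V = 240.00 × 1439/1815 = 190.28 V.
Secondary of B: V = 190.28 × 537/2277 = 44.875 V.
Secondary of C: V = 44.875 × 1093/541 = 90.663 V.
I_load = 90.663/6.10 = 14.863 A, so P_out = 90.663 × 14.863 = 1347.5 W.
All ideal ⇒ P_in = P_out, so I_supply = 1347.5/240 = 5.61 A.

I_supply ≈ 5.61 A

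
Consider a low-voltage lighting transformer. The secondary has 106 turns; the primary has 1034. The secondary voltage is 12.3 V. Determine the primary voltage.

V_p/V_s = N_p/N_s, so V_p = 12.3 × 1034/106 = 120 V.

V_p ≈ 120 V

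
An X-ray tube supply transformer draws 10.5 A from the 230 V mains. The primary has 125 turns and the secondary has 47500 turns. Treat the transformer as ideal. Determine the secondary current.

I_s ≈ 0.0276 A

I_s/I_p = N_p/N_s, so I_s = 10.5 × 125/47500 = 0.0276 A.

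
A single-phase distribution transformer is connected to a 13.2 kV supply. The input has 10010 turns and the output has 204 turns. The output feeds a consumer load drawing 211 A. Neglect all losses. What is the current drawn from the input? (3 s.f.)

For an ideal transformer I_in N_in = I_out N_out, so I_in = 211 × 204/10010 = 4.30 A.

I_in ≈ 4.30 A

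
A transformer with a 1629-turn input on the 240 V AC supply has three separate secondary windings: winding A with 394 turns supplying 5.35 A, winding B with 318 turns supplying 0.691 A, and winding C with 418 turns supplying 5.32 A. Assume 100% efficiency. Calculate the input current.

V_A = 240 × 394/1629 = 58.048 V; V_B = 240 × 318/1629 = 46.851 V; V_C = 240 × 418/1629 = 61.584 V.
P_out = V_A I_A + V_B I_B + V_C I_C = 58.048×5.35 + 46.851×0.691 + 61.584×5.32 = 310.56 + 32.374 + 327.63 = 670.56 W.
Ideal ⇒ P_in = P_out, so I_in = P_out/V_in = 670.56/240 = 2.79 A.

I_in ≈ 2.79 A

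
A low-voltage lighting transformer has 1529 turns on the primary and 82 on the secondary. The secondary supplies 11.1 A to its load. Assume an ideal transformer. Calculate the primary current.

I_p ≈ 0.595 A

For an ideal transformer I_p/I_s = N_s/N_p, so I_p = 11.1 × 82/1529 = 0.595 A.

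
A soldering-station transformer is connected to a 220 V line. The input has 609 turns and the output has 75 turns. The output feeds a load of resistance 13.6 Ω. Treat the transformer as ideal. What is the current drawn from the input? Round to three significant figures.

I_in ≈ 0.245 A

V_out = V_in × N_out/N_in = 220 × 75/609 = 27.094 V.
I_out = V_out/R = 27.094/13.6 = 1.9922 A.
For an ideal transformer I_in N_in = I_out N_out, so I_in = 1.9922 × 75/609 = 0.245 A.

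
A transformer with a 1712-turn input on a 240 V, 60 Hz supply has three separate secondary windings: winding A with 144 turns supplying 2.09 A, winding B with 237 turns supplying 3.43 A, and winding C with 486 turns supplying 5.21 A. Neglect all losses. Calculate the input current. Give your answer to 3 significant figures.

I_in ≈ 2.13 A

V_A = 240 × 144/1712 = 20.187 V; V_B = 240 × 237/1712 = 33.224 V; V_C = 240 × 486/1712 = 68.131 V.
P_out = V_A I_A + V_B I_B + V_C I_C = 20.187×2.09 + 33.224×3.43 + 68.131×5.21 = 42.191 + 113.96 + 354.96 = 511.11 W.
Ideal ⇒ P_in = P_out, so I_in = P_out/V_in = 511.11/240 = 2.13 A.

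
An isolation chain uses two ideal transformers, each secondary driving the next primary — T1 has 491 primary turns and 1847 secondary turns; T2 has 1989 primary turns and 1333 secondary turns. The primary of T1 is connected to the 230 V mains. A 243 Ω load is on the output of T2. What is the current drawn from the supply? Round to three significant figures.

Secondary of T1: V = 230.00 × 1847/491 = 865.19 V.
Secondary of T2: V = 865.19 × 1333/1989 = 579.84 V.
I_load = 579.84/243 = 2.3862 A, so P_out = 579.84 × 2.3862 = 1383.6 W.
All ideal ⇒ P_in = P_out, so I_supply = 1383.6/230 = 6.02 A.

I_supply ≈ 6.02 A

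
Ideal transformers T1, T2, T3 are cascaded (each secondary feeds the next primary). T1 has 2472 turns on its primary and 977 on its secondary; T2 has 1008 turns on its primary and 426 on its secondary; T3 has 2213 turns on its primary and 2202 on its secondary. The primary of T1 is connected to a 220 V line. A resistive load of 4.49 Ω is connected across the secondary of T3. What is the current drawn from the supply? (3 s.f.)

Secondary of T1: V = 220.00 × 977/2472 = 86.950 V.
Secondary of T2: V = 86.950 × 426/1008 = 36.747 V.
Secondary of T3: V = 36.747 × 2202/2213 = 36.564 V.
I_load = 36.564/4.49 = 8.1434 A, so P_out = 36.564 × 8.1434 = 297.76 W.
All ideal ⇒ P_in = P_out, so I_supply = 297.76/220 = 1.35 A.

I_supply ≈ 1.35 A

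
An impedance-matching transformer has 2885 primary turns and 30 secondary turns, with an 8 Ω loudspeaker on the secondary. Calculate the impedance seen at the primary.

Z_p ≈ 74000 Ω

Z_p = (N_p/N_s)² × Z_s = (2885/30)² × 8 = 74000 Ω.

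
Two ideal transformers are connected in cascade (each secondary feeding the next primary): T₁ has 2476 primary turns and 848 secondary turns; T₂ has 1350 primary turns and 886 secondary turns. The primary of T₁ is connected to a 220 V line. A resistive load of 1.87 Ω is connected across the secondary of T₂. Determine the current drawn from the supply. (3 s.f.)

Secondary of T₁: V = 220.00 × 848/2476 = 75.347 V.
Secondary of T₂: V = 75.347 × 886/1350 = 49.450 V.
I_load = 49.450/1.87 = 26.444 A, so P_out = 49.450 × 26.444 = 1307.7 W.
All ideal ⇒ P_in = P_out, so I_supply = 1307.7/220 = 5.94 A.

I_supply ≈ 5.94 A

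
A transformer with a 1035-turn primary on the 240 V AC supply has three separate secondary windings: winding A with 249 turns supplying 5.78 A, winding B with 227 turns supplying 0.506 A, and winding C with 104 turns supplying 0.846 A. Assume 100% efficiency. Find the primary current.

V_A = 240 × 249/1035 = 57.739 V; V_B = 240 × 227/1035 = 52.638 V; V_C = 240 × 104/1035 = 24.116 V.
P_out = V_A I_A + V_B I_B + V_C I_C = 57.739×5.78 + 52.638×0.506 + 24.116×0.846 = 333.73 + 26.635 + 20.402 = 380.77 W.
Ideal ⇒ P_in = P_out, so I_p = P_out/V_p = 380.77/240 = 1.59 A.

I_p ≈ 1.59 A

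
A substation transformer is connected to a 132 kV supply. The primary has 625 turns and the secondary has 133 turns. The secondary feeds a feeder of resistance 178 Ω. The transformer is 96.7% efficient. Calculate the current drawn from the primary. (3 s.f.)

I_p ≈ 34.7 A

V_s = 132000 × 133/625 = 28090 V.
I_s = V_s/R = 28090/178 = 157.81 A.
P_out = V_s I_s = 28090 × 157.81 = 4.4327×10^6 W.
P_in = P_out/η = 4.4327×10^6/0.967 = 4.5840×10^6 W.
I_p = P_in/V_p = 4.5840×10^6/132000 = 34.7 A.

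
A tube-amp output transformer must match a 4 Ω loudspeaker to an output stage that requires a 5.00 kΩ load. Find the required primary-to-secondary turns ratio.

Z_p/Z_s = (N_p/N_s)², so N_p/N_s = √(5000/4) = √1250 = 35.4.

N_p/N_s ≈ 35.4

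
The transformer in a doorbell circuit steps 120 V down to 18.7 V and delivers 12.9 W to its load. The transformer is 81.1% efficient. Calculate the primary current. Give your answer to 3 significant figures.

I_p ≈ 0.133 A

P_in = P_out/η = 12.9/0.811 = 15.906 W.
I_p = P_in/V_p = 15.906/120 = 0.133 A.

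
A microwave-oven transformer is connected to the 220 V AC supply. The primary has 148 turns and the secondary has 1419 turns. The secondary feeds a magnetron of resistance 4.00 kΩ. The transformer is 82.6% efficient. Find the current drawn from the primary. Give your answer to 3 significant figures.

V_s = 220 × 1419/148 = 2109.3 V.
I_s = V_s/R = 2109.3/4000 = 0.52733 A.
P_out = V_s I_s = 2109.3 × 0.52733 = 1112.3 W.
P_in = P_out/η = 1112.3/0.826 = 1346.6 W.
I_p = P_in/V_p = 1346.6/220 = 6.12 A.

I_p ≈ 6.12 A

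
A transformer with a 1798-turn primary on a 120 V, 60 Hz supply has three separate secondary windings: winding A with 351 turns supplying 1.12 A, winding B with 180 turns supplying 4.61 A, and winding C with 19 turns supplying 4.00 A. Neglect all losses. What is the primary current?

I_p ≈ 0.722 A

V_A = 120 × 351/1798 = 23.426 V; V_B = 120 × 180/1798 = 12.013 V; V_C = 120 × 19/1798 = 1.2681 V.
P_out = V_A I_A + V_B I_B + V_C I_C = 23.426×1.12 + 12.013×4.61 + 1.2681×4.00 = 26.237 + 55.382 + 5.0723 = 86.691 W.
Ideal ⇒ P_in = P_out, so I_p = P_out/V_p = 86.691/120 = 0.722 A.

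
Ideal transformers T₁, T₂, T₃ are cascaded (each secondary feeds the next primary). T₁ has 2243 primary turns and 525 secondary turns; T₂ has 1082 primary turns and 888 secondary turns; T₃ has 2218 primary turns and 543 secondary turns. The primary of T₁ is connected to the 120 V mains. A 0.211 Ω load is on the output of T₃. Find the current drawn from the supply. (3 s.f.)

I_supply ≈ 1.26 A

Secondary of T₁: V = 120.00 × 525/2243 = 28.087 V.
Secondary of T₂: V = 28.087 × 888/1082 = 23.051 V.
Secondary of T₃: V = 23.051 × 543/2218 = 5.6433 V.
I_load = 5.6433/0.211 = 26.746 A, so P_out = 5.6433 × 26.746 = 150.93 W.
All ideal ⇒ P_in = P_out, so I_supply = 150.93/120 = 1.26 A.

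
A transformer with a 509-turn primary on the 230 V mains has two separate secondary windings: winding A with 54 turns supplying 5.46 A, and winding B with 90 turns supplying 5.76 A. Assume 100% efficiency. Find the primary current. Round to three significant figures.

V_A = 230 × 54/509 = 24.401 V; V_B = 230 × 90/509 = 40.668 V.
P_out = V_A I_A + V_B I_B = 24.401×5.46 + 40.668×5.76 = 133.23 + 234.25 = 367.48 W.
Ideal ⇒ P_in = P_out, so I_p = P_out/V_p = 367.48/230 = 1.60 A.

I_p ≈ 1.60 A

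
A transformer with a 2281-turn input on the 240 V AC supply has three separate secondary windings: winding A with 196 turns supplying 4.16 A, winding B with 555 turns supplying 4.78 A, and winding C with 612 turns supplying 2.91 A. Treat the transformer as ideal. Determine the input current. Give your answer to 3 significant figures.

I_in ≈ 2.30 A

V_A = 240 × 196/2281 = 20.623 V; V_B = 240 × 555/2281 = 58.395 V; V_C = 240 × 612/2281 = 64.393 V.
P_out = V_A I_A + V_B I_B + V_C I_C = 20.623×4.16 + 58.395×4.78 + 64.393×2.91 = 85.790 + 279.13 + 187.38 = 552.30 W.
Ideal ⇒ P_in = P_out, so I_in = P_out/V_in = 552.30/240 = 2.30 A.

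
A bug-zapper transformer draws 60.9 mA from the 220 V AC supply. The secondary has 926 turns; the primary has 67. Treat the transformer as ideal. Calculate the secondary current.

I_s/I_p = N_p/N_s, so I_s = 0.0609 × 67/926 = 0.00441 A.

I_s ≈ 0.00441 A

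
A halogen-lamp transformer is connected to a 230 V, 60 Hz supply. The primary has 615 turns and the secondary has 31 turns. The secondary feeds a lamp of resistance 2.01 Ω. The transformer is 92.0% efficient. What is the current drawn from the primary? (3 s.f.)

V_s = 230 × 31/615 = 11.593 V.
I_s = V_s/R = 11.593/2.01 = 5.7679 A.
P_out = V_s I_s = 11.593 × 5.7679 = 66.870 W.
P_in = P_out/η = 66.870/0.920 = 72.685 W.
I_p = P_in/V_p = 72.685/230 = 0.316 A.

I_p ≈ 0.316 A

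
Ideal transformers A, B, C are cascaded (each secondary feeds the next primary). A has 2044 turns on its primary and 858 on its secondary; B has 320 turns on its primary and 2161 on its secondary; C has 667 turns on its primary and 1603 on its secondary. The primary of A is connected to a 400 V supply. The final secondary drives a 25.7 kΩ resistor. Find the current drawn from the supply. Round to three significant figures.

After A: V = 400.00 × 858/2044 = 167.91 V.
After B: V = 167.91 × 2161/320 = 1133.9 V.
After C: V = 1133.9 × 1603/667 = 2725.1 V.
I_load = 2725.1/25700 = 0.10603 A, so P_out = 2725.1 × 0.10603 = 288.95 W.
All ideal ⇒ P_in = P_out, so I_supply = 288.95/400 = 0.722 A.

I_supply ≈ 0.722 A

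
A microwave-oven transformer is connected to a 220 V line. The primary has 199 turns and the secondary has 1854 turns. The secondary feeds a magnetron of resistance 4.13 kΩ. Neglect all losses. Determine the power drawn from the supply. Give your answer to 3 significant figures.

V_s = V_p × N_s/N_p = 220 × 1854/199 = 2049.6 V.
I_s = V_s/R = 2049.6/4130 = 0.49628 A.
I_p = I_s × N_s/N_p = 0.49628 × 1854/199 = 4.6237 A.
P = V_p I_p = 220 × 4.6237 = 1020 W.

P ≈ 1020 W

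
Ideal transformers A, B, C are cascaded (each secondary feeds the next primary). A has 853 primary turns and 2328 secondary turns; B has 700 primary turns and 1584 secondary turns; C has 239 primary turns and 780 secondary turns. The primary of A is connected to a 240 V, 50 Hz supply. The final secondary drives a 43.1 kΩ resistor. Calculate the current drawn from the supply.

Secondary of A: V = 240.00 × 2328/853 = 655.01 V.
Secondary of B: V = 655.01 × 1584/700 = 1482.2 V.
Secondary of C: V = 1482.2 × 780/239 = 4837.3 V.
I_load = 4837.3/43100 = 0.11223 A, so P_out = 4837.3 × 0.11223 = 542.90 W.
All ideal ⇒ P_in = P_out, so I_supply = 542.90/240 = 2.26 A.

I_supply ≈ 2.26 A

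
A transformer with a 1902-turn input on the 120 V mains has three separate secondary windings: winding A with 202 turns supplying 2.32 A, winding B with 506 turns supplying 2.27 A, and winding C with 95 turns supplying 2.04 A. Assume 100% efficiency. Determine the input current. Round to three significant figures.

V_A = 120 × 202/1902 = 12.744 V; V_B = 120 × 506/1902 = 31.924 V; V_C = 120 × 95/1902 = 5.9937 V.
P_out = V_A I_A + V_B I_B + V_C I_C = 12.744×2.32 + 31.924×2.27 + 5.9937×2.04 = 29.567 + 72.468 + 12.227 = 114.26 W.
Ideal ⇒ P_in = P_out, so I_in = P_out/V_in = 114.26/120 = 0.952 A.

I_in ≈ 0.952 A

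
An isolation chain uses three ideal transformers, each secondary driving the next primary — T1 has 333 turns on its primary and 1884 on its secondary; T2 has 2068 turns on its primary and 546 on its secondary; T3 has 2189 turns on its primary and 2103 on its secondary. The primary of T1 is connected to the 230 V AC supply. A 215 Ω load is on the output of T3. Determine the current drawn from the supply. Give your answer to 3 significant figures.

Secondary of T1: V = 230.00 × 1884/333 = 1301.3 V.
Secondary of T2: V = 1301.3 × 546/2068 = 343.56 V.
Secondary of T3: V = 343.56 × 2103/2189 = 330.07 V.
I_load = 330.07/215 = 1.5352 A, so P_out = 330.07 × 1.5352 = 506.71 W.
All ideal ⇒ P_in = P_out, so I_supply = 506.71/230 = 2.20 A.

I_supply ≈ 2.20 A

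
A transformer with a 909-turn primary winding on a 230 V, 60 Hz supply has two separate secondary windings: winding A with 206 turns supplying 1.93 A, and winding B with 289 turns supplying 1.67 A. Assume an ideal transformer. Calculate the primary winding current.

V_A = 230 × 206/909 = 52.123 V; V_B = 230 × 289/909 = 73.124 V.
P_out = V_A I_A + V_B I_B = 52.123×1.93 + 73.124×1.67 = 100.60 + 122.12 = 222.72 W.
Ideal ⇒ P_in = P_out, so I_p = P_out/V_p = 222.72/230 = 0.968 A.

I_p ≈ 0.968 A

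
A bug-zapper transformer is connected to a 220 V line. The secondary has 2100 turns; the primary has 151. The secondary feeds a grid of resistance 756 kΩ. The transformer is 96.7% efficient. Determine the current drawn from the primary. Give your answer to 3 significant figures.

V_s = 220 × 2100/151 = 3059.6 V.
I_s = V_s/R = 3059.6/756000 = 0.0040471 A.
P_out = V_s I_s = 3059.6 × 0.0040471 = 12.382 W.
P_in = P_out/η = 12.382/0.967 = 12.805 W.
I_p = P_in/V_p = 12.805/220 = 0.0582 A.

I_p ≈ 0.0582 A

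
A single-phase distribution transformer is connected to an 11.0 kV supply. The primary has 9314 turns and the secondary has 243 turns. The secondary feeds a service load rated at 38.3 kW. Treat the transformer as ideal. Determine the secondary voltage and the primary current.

V_s = V_p × N_s/N_p = 11000 × 243/9314 = 286.99 V.
I_s = P/V_s = 38300/286.99 = 133.46 A.
I_p = I_s × N_s/N_p = 133.46 × 243/9314 = 3.48 A.

V_s ≈ 287 V, I_p ≈ 3.48 A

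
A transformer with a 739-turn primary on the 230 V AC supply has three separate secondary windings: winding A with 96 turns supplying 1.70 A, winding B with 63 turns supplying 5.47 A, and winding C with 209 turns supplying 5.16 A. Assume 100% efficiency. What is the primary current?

I_p ≈ 2.15 A

V_A = 230 × 96/739 = 29.878 V; V_B = 230 × 63/739 = 19.608 V; V_C = 230 × 209/739 = 65.047 V.
P_out = V_A I_A + V_B I_B + V_C I_C = 29.878×1.70 + 19.608×5.47 + 65.047×5.16 = 50.793 + 107.25 + 335.64 = 493.69 W.
Ideal ⇒ P_in = P_out, so I_p = P_out/V_p = 493.69/230 = 2.15 A.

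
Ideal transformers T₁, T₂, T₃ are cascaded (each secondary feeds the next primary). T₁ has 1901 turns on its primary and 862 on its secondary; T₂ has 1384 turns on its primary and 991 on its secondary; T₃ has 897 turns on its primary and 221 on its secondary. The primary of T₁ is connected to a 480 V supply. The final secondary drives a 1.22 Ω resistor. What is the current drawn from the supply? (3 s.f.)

I_supply ≈ 2.52 A

Secondary of T₁: V = 480.00 × 862/1901 = 217.65 V.
Secondary of T₂: V = 217.65 × 991/1384 = 155.85 V.
Secondary of T₃: V = 155.85 × 221/897 = 38.398 V.
I_load = 38.398/1.22 = 31.473 A, so P_out = 38.398 × 31.473 = 1208.5 W.
All ideal ⇒ P_in = P_out, so I_supply = 1208.5/480 = 2.52 A.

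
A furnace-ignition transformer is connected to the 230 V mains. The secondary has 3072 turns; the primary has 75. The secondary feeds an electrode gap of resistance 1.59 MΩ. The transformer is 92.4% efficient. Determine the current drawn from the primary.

I_p ≈ 0.263 A

V_s = 230 × 3072/75 = 9420.8 V.
I_s = V_s/R = 9420.8/(1.59×10^6) = 0.0059250 A.
P_out = V_s I_s = 9420.8 × 0.0059250 = 55.819 W.
P_in = P_out/η = 55.819/0.924 = 60.410 W.
I_p = P_in/V_p = 60.410/230 = 0.263 A.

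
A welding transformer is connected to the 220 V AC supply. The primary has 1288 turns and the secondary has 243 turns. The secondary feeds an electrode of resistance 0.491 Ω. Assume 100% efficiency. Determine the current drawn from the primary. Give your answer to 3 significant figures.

V_s = V_p × N_s/N_p = 220 × 243/1288 = 41.506 V.
I_s = V_s/R = 41.506/0.491 = 84.534 A.
For an ideal transformer I_p N_p = I_s N_s, so I_p = 84.534 × 243/1288 = 15.9 A.

I_p ≈ 15.9 A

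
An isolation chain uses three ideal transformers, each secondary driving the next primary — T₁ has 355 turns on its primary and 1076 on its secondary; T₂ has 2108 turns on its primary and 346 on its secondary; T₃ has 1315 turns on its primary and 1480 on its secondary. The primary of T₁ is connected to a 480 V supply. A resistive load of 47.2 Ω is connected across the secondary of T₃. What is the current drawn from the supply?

After T₁: V = 480.00 × 1076/355 = 1454.9 V.
After T₂: V = 1454.9 × 346/2108 = 238.80 V.
After T₃: V = 238.80 × 1480/1315 = 268.76 V.
I_load = 268.76/47.2 = 5.6941 A, so P_out = 268.76 × 5.6941 = 1530.4 W.
All ideal ⇒ P_in = P_out, so I_supply = 1530.4/480 = 3.19 A.

I_supply ≈ 3.19 A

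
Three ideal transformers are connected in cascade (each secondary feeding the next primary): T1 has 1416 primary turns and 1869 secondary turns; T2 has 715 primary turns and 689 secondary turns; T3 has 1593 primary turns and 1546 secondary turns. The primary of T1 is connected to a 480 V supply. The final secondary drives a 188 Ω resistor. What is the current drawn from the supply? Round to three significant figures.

I_supply ≈ 3.89 A

Secondary of T1: V = 480.00 × 1869/1416 = 633.56 V.
Secondary of T2: V = 633.56 × 689/715 = 610.52 V.
Secondary of T3: V = 610.52 × 1546/1593 = 592.51 V.
I_load = 592.51/188 = 3.1516 A, so P_out = 592.51 × 3.1516 = 1867.4 W.
All ideal ⇒ P_in = P_out, so I_supply = 1867.4/480 = 3.89 A.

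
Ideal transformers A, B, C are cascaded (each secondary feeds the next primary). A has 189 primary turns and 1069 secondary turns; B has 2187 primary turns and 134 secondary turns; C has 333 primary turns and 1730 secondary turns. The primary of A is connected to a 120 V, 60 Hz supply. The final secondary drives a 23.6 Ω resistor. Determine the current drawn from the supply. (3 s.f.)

I_supply ≈ 16.5 A

Secondary of A: V = 120.00 × 1069/189 = 678.73 V.
Secondary of B: V = 678.73 × 134/2187 = 41.587 V.
Secondary of C: V = 41.587 × 1730/333 = 216.05 V.
I_load = 216.05/23.6 = 9.1547 A, so P_out = 216.05 × 9.1547 = 1977.9 W.
All ideal ⇒ P_in = P_out, so I_supply = 1977.9/120 = 16.5 A.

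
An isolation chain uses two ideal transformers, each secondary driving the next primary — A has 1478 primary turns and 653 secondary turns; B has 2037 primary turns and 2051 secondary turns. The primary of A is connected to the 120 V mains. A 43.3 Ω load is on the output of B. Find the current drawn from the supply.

I_supply ≈ 0.548 A

After A: V = 120.00 × 653/1478 = 53.018 V.
After B: V = 53.018 × 2051/2037 = 53.382 V.
I_load = 53.382/43.3 = 1.2328 A, so P_out = 53.382 × 1.2328 = 65.811 W.
All ideal ⇒ P_in = P_out, so I_supply = 65.811/120 = 0.548 A.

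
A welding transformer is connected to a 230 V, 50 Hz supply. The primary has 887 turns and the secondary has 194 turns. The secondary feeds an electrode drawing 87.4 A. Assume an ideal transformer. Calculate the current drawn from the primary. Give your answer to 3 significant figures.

I_p ≈ 19.1 A

For an ideal transformer I_p N_p = I_s N_s, so I_p = 87.4 × 194/887 = 19.1 A.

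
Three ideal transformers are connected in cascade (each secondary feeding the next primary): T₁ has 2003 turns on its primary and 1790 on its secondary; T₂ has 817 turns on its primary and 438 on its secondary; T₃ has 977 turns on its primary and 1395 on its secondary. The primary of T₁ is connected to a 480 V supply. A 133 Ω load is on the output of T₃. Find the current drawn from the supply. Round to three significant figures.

I_supply ≈ 1.69 A

After T₁: V = 480.00 × 1790/2003 = 428.96 V.
After T₂: V = 428.96 × 438/817 = 229.97 V.
After T₃: V = 229.97 × 1395/977 = 328.36 V.
I_load = 328.36/133 = 2.4688 A, so P_out = 328.36 × 2.4688 = 810.66 W.
All ideal ⇒ P_in = P_out, so I_supply = 810.66/480 = 1.69 A.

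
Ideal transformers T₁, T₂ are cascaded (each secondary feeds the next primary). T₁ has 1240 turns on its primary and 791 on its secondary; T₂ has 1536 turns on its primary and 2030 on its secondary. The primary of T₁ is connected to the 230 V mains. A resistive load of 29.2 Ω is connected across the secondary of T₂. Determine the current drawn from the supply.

Secondary of T₁: V = 230.00 × 791/1240 = 146.72 V.
Secondary of T₂: V = 146.72 × 2030/1536 = 193.90 V.
I_load = 193.90/29.2 = 6.6406 A, so P_out = 193.90 × 6.6406 = 1287.6 W.
All ideal ⇒ P_in = P_out, so I_supply = 1287.6/230 = 5.60 A.

I_supply ≈ 5.60 A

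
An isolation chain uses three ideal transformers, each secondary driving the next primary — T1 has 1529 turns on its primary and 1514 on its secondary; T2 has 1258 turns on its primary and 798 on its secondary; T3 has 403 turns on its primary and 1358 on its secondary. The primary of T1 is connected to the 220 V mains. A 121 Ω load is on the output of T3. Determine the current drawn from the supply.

Secondary of T1: V = 220.00 × 1514/1529 = 217.84 V.
Secondary of T2: V = 217.84 × 798/1258 = 138.19 V.
Secondary of T3: V = 138.19 × 1358/403 = 465.65 V.
I_load = 465.65/121 = 3.8483 A, so P_out = 465.65 × 3.8483 = 1792.0 W.
All ideal ⇒ P_in = P_out, so I_supply = 1792.0/220 = 8.15 A.

I_supply ≈ 8.15 A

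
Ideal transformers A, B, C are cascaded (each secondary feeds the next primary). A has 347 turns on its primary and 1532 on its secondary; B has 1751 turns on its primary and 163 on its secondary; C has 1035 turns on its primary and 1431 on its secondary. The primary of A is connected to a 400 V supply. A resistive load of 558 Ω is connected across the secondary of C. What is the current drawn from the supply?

I_supply ≈ 0.231 A

After A: V = 400.00 × 1532/347 = 1766.0 V.
After B: V = 1766.0 × 163/1751 = 164.40 V.
After C: V = 164.40 × 1431/1035 = 227.30 V.
I_load = 227.30/558 = 0.40734 A, so P_out = 227.30 × 0.40734 = 92.586 W.
All ideal ⇒ P_in = P_out, so I_supply = 92.586/400 = 0.231 A.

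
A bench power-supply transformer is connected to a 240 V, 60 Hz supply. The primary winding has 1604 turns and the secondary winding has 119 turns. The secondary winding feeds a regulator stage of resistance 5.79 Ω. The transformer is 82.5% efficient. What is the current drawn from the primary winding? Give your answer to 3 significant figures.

I_p ≈ 0.277 A

V_s = 240 × 119/1604 = 17.805 V.
I_s = V_s/R = 17.805/5.79 = 3.0752 A.
P_out = V_s I_s = 17.805 × 3.0752 = 54.756 W.
P_in = P_out/η = 54.756/0.825 = 66.371 W.
I_p = P_in/V_p = 66.371/240 = 0.277 A.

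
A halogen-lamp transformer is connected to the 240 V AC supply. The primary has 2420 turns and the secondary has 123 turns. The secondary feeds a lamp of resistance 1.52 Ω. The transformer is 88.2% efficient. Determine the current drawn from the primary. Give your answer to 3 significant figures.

I_p ≈ 0.462 A

V_s = 240 × 123/2420 = 12.198 V.
I_s = V_s/R = 12.198/1.52 = 8.0252 A.
P_out = V_s I_s = 12.198 × 8.0252 = 97.895 W.
P_in = P_out/η = 97.895/0.882 = 110.99 W.
I_p = P_in/V_p = 110.99/240 = 0.462 A.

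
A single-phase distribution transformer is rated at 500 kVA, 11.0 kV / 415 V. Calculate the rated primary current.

I_p = S/V_p = 500000/11000 = 45.5 A.

I_p ≈ 45.5 A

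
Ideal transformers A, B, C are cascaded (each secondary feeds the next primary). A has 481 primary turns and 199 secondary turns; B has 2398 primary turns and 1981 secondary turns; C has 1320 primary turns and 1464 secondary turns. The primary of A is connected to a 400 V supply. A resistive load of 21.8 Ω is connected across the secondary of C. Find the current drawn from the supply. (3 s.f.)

I_supply ≈ 2.64 A

Secondary of A: V = 400.00 × 199/481 = 165.49 V.
Secondary of B: V = 165.49 × 1981/2398 = 136.71 V.
Secondary of C: V = 136.71 × 1464/1320 = 151.62 V.
I_load = 151.62/21.8 = 6.9553 A, so P_out = 151.62 × 6.9553 = 1054.6 W.
All ideal ⇒ P_in = P_out, so I_supply = 1054.6/400 = 2.64 A.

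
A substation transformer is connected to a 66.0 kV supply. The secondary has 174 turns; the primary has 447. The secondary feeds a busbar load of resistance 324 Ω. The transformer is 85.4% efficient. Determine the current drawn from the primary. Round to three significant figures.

I_p ≈ 36.1 A

V_s = 66000 × 174/447 = 25691 V.
I_s = V_s/R = 25691/324 = 79.294 A.
P_out = V_s I_s = 25691 × 79.294 = 2.0372×10^6 W.
P_in = P_out/η = 2.0372×10^6/0.854 = 2.3854×10^6 W.
I_p = P_in/V_p = 2.3854×10^6/66000 = 36.1 A.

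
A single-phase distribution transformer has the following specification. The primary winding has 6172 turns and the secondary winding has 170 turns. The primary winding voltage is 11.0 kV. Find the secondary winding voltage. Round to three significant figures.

V_s ≈ 303 V

V_s/V_p = N_s/N_p, so V_s = 11000 × 170/6172 = 303 V.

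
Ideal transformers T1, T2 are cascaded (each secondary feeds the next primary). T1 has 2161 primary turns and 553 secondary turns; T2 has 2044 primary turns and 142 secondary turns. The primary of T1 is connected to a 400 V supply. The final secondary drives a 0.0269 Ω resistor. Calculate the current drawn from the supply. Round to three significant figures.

After T1: V = 400.00 × 553/2161 = 102.36 V.
After T2: V = 102.36 × 142/2044 = 7.1111 V.
I_load = 7.1111/0.0269 = 264.35 A, so P_out = 7.1111 × 264.35 = 1879.9 W.
All ideal ⇒ P_in = P_out, so I_supply = 1879.9/400 = 4.70 A.

I_supply ≈ 4.70 A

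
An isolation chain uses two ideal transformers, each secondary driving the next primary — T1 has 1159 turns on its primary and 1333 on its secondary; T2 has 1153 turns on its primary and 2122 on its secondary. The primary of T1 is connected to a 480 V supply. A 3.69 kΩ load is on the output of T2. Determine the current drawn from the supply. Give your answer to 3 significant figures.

I_supply ≈ 0.583 A

After T1: V = 480.00 × 1333/1159 = 552.06 V.
After T2: V = 552.06 × 2122/1153 = 1016.0 V.
I_load = 1016.0/3690 = 0.27535 A, so P_out = 1016.0 × 0.27535 = 279.76 W.
All ideal ⇒ P_in = P_out, so I_supply = 279.76/480 = 0.583 A.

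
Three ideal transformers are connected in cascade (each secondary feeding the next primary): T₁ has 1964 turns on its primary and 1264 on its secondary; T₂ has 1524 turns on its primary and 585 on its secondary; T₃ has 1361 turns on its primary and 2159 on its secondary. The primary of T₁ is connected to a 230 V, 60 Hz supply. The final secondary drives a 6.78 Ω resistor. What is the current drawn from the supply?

Secondary of T₁: V = 230.00 × 1264/1964 = 148.02 V.
Secondary of T₂: V = 148.02 × 585/1524 = 56.820 V.
Secondary of T₃: V = 56.820 × 2159/1361 = 90.136 V.
I_load = 90.136/6.78 = 13.294 A, so P_out = 90.136 × 13.294 = 1198.3 W.
All ideal ⇒ P_in = P_out, so I_supply = 1198.3/230 = 5.21 A.

I_supply ≈ 5.21 A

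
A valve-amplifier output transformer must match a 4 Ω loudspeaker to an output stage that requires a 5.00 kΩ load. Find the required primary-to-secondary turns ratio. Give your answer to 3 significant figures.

N_p/N_s ≈ 35.4

Z_p/Z_s = (N_p/N_s)², so N_p/N_s = √(5000/4) = √1250 = 35.4.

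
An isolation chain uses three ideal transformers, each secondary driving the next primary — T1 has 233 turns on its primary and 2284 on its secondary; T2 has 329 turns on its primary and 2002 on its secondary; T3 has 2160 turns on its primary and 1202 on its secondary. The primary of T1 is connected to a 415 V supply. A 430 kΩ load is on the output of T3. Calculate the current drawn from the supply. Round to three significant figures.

I_supply ≈ 1.06 A

Secondary of T1: V = 415.00 × 2284/233 = 4068.1 V.
Secondary of T2: V = 4068.1 × 2002/329 = 24755 V.
Secondary of T3: V = 24755 × 1202/2160 = 13775 V.
I_load = 13775/430000 = 0.032036 A, so P_out = 13775 × 0.032036 = 441.31 W.
All ideal ⇒ P_in = P_out, so I_supply = 441.31/415 = 1.06 A.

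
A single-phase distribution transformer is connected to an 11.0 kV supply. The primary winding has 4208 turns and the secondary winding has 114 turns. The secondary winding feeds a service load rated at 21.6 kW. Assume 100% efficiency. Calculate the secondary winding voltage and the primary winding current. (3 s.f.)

V_s ≈ 298 V, I_p ≈ 1.96 A

V_s = V_p × N_s/N_p = 11000 × 114/4208 = 298.00 V.
I_s = P/V_s = 21600/298.00 = 72.482 A.
I_p = I_s × N_s/N_p = 72.482 × 114/4208 = 1.96 A.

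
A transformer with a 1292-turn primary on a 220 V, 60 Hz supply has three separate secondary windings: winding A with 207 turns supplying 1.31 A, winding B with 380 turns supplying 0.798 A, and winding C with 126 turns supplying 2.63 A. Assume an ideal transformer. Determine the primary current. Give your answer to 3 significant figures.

I_p ≈ 0.701 A

V_A = 220 × 207/1292 = 35.248 V; V_B = 220 × 380/1292 = 64.706 V; V_C = 220 × 126/1292 = 21.455 V.
P_out = V_A I_A + V_B I_B + V_C I_C = 35.248×1.31 + 64.706×0.798 + 21.455×2.63 = 46.174 + 51.635 + 56.427 = 154.24 W.
Ideal ⇒ P_in = P_out, so I_p = P_out/V_p = 154.24/220 = 0.701 A.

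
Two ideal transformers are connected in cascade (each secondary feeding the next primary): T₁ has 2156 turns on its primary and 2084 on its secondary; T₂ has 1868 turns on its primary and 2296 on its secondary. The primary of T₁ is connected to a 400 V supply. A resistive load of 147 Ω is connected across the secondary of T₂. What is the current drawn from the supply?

Secondary of T₁: V = 400.00 × 2084/2156 = 386.64 V.
Secondary of T₂: V = 386.64 × 2296/1868 = 475.23 V.
I_load = 475.23/147 = 3.2329 A, so P_out = 475.23 × 3.2329 = 1536.4 W.
All ideal ⇒ P_in = P_out, so I_supply = 1536.4/400 = 3.84 A.

I_supply ≈ 3.84 A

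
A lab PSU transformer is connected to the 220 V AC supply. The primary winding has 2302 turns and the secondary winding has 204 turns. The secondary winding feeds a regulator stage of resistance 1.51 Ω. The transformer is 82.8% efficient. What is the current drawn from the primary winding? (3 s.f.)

I_p ≈ 1.38 A

V_s = 220 × 204/2302 = 19.496 V.
I_s = V_s/R = 19.496/1.51 = 12.911 A.
P_out = V_s I_s = 19.496 × 12.911 = 251.72 W.
P_in = P_out/η = 251.72/0.828 = 304.01 W.
I_p = P_in/V_p = 304.01/220 = 1.38 A.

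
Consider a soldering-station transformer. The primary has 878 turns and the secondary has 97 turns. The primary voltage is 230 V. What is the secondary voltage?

V_s ≈ 25.4 V

V_s/V_p = N_s/N_p, so V_s = 230 × 97/878 = 25.4 V.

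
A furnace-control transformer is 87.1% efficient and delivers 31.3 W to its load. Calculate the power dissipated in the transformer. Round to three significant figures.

P_loss ≈ 4.64 W

P_in = P_out/η = 31.3/0.871 = 35.9357 W.
P_loss = P_in − P_out = 35.9357 − 31.3 = 4.64 W.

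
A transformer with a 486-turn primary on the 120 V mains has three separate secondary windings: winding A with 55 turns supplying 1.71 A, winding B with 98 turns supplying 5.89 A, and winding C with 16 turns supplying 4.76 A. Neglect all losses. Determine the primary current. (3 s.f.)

I_p ≈ 1.54 A

V_A = 120 × 55/486 = 13.580 V; V_B = 120 × 98/486 = 24.198 V; V_C = 120 × 16/486 = 3.9506 V.
P_out = V_A I_A + V_B I_B + V_C I_C = 13.580×1.71 + 24.198×5.89 + 3.9506×4.76 = 23.222 + 142.52 + 18.805 = 184.55 W.
Ideal ⇒ P_in = P_out, so I_p = P_out/V_p = 184.55/120 = 1.54 A.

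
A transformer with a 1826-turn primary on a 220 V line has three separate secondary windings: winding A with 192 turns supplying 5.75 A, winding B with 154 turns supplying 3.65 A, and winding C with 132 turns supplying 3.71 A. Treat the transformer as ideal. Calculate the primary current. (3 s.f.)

I_p ≈ 1.18 A

V_A = 220 × 192/1826 = 23.133 V; V_B = 220 × 154/1826 = 18.554 V; V_C = 220 × 132/1826 = 15.904 V.
P_out = V_A I_A + V_B I_B + V_C I_C = 23.133×5.75 + 18.554×3.65 + 15.904×3.71 = 133.01 + 67.723 + 59.002 = 259.74 W.
Ideal ⇒ P_in = P_out, so I_p = P_out/V_p = 259.74/220 = 1.18 A.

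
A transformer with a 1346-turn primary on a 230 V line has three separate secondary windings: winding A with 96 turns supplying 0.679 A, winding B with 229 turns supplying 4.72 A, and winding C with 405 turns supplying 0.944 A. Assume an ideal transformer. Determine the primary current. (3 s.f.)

V_A = 230 × 96/1346 = 16.404 V; V_B = 230 × 229/1346 = 39.131 V; V_C = 230 × 405/1346 = 69.205 V.
P_out = V_A I_A + V_B I_B + V_C I_C = 16.404×0.679 + 39.131×4.72 + 69.205×0.944 = 11.138 + 184.70 + 65.330 = 261.17 W.
Ideal ⇒ P_in = P_out, so I_p = P_out/V_p = 261.17/230 = 1.14 A.

I_p ≈ 1.14 A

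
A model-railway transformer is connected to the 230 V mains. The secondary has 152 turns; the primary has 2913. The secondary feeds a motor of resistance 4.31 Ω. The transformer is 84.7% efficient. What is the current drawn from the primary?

I_p ≈ 0.172 A

V_s = 230 × 152/2913 = 12.001 V.
I_s = V_s/R = 12.001/4.31 = 2.7845 A.
P_out = V_s I_s = 12.001 × 2.7845 = 33.418 W.
P_in = P_out/η = 33.418/0.847 = 39.455 W.
I_p = P_in/V_p = 39.455/230 = 0.172 A.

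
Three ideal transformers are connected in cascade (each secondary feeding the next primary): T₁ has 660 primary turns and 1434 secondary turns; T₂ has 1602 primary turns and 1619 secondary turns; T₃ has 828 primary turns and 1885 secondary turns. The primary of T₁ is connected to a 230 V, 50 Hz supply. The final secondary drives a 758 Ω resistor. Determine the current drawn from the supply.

After T₁: V = 230.00 × 1434/660 = 499.73 V.
After T₂: V = 499.73 × 1619/1602 = 505.03 V.
After T₃: V = 505.03 × 1885/828 = 1149.7 V.
I_load = 1149.7/758 = 1.5168 A, so P_out = 1149.7 × 1.5168 = 1743.9 W.
All ideal ⇒ P_in = P_out, so I_supply = 1743.9/230 = 7.58 A.

I_supply ≈ 7.58 A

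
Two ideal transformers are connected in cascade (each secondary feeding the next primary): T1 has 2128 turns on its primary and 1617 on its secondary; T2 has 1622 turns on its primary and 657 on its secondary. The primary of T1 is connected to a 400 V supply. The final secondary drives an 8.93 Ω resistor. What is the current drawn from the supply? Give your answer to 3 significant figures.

Secondary of T1: V = 400.00 × 1617/2128 = 303.95 V.
Secondary of T2: V = 303.95 × 657/1622 = 123.12 V.
I_load = 123.12/8.93 = 13.787 A, so P_out = 123.12 × 13.787 = 1697.4 W.
All ideal ⇒ P_in = P_out, so I_supply = 1697.4/400 = 4.24 A.

I_supply ≈ 4.24 A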